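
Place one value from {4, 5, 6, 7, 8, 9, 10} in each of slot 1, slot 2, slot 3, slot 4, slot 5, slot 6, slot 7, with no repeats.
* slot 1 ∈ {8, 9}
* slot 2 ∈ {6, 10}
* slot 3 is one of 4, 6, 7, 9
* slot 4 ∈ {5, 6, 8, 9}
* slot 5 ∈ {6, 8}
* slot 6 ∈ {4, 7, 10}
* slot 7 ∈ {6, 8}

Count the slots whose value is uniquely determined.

The 7 variables draw from only 7 values {4, 5, 6, 7, 8, 9, 10}, so each is used; only slot 4 can be 5, hence slot 4 = 5.
The 2 variables slot 5 and slot 7 are confined to {6, 8}, which locks those values in; drop them from slot 1, slot 2, slot 3.
slot 1 must be 9 (only option left). So slot 3 can't be 9.
slot 2's domain is down to {10}, so slot 2 = 10. So slot 6 can't be 10.
Determined: slot 1=9, slot 2=10, slot 4=5. The other slots each still have more than one consistent value. That makes 3.

3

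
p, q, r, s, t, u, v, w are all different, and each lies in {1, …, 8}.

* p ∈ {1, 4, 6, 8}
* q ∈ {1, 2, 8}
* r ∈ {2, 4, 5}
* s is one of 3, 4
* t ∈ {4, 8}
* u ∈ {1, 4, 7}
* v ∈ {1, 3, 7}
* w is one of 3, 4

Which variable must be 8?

t

Among the 8 variables, 5 fits only r (and all 8 values in {1, 2, 3, 4, 5, 6, 7, 8} must be used), so r = 5.
The 7 still-open variables draw from only 7 values {1, 2, 3, 4, 6, 7, 8}, so each is used; only q can be 2, hence q = 2.
The 6 still-open variables draw from only 6 values {1, 3, 4, 6, 7, 8}, so each is used; only p can be 6, hence p = 6.
The 5 still-open variables draw from only 5 values {1, 3, 4, 7, 8}, so each is used; only t can be 8, hence t = 8.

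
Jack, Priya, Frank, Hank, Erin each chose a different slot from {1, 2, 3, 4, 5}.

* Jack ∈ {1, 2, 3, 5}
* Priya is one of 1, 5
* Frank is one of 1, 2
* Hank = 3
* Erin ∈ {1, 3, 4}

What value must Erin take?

4

Hank has just one choice, so Hank = 3. Eliminate 3 elsewhere: Jack, Erin.
The 4 still-open variables together cover exactly {1, 2, 4, 5} — 4 values for 4 variables — and 4 appears only in Erin's list, so Erin = 4.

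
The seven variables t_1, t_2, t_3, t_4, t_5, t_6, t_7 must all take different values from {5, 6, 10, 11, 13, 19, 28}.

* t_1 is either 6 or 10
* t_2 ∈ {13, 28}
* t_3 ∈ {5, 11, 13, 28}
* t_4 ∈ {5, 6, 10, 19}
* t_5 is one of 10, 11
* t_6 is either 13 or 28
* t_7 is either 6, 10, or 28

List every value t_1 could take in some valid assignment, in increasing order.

6, 10

The 7 variables draw from only 7 values {5, 6, 10, 11, 13, 19, 28}, so each is used; only t_4 can be 19, hence t_4 = 19.
The 6 still-open variables together cover exactly {5, 6, 10, 11, 13, 28} — 6 values for 6 variables — and 5 appears only in t_3's list, so t_3 = 5.
The 5 still-open variables together cover exactly {6, 10, 11, 13, 28} — 5 values for 5 variables — and 11 appears only in t_5's list, so t_5 = 11.
t_2 and t_6 share exactly the 2 values {13, 28}; by pigeonhole those values go to them, so strike 13, 28 from t_7.
No further eliminations apply; t_1 can still be any of 6, 10.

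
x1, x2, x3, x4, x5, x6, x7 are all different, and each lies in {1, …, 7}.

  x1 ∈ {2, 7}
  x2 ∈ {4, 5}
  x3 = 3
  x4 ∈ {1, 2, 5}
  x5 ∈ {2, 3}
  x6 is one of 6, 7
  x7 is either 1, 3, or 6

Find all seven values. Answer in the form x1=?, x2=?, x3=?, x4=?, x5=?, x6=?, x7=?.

x1=7, x2=4, x3=3, x4=5, x5=2, x6=6, x7=1

x3's domain is down to {3}, so x3 = 3. Remove 3 from x5, x7.
x5 must be 2 (only option left). Eliminate 2 elsewhere: x1, x4.
That leaves x1 = 7. Strike 7 from x6.
x6's domain is down to {6}, so x6 = 6. Eliminate 6 elsewhere: x7.
x7 has just one choice, so x7 = 1. Remove 1 from x4.
x4 must be 5 (only option left). Strike 5 from x2.
x2's domain is down to {4}, so x2 = 4.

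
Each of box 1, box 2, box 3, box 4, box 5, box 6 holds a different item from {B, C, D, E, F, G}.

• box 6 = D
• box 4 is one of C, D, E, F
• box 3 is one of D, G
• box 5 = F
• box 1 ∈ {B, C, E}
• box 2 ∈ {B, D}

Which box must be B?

box 2

box 5's domain is down to {F}, so box 5 = F. Eliminate F elsewhere: box 4.
box 6 must be D (only option left). Strike D from box 2, box 3, box 4.
So B goes to box 2.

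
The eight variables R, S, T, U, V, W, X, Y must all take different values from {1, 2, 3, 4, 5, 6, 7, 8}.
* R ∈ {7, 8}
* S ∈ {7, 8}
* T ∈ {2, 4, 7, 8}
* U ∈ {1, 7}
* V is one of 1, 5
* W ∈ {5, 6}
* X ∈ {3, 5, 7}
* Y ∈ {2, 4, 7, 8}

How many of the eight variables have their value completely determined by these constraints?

4

The 8 variables together cover exactly {1, 2, 3, 4, 5, 6, 7, 8} — 8 values for 8 variables — and 3 appears only in X's list, so X = 3.
The 7 still-open variables draw from only 7 values {1, 2, 4, 5, 6, 7, 8}, so each is used; only W can be 6, hence W = 6.
The 6 still-open variables draw from only 6 values {1, 2, 4, 5, 7, 8}, so each is used; only V can be 5, hence V = 5.
The 5 still-open variables draw from only 5 values {1, 2, 4, 7, 8}, so each is used; only U can be 1, hence U = 1.
R and S share exactly the 2 values {7, 8}; by pigeonhole those values go to them, so strike 7, 8 from T, Y.
Determined: U=1, V=5, W=6, X=3. The other variables each still have more than one consistent value. That makes 4.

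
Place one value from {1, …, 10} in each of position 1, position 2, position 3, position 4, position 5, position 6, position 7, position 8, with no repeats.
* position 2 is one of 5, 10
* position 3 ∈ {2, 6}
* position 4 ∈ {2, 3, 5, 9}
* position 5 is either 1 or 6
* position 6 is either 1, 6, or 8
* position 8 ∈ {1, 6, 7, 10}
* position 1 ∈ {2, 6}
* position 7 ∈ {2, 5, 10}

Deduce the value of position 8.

7

The 2 variables position 1 and position 3 are confined to {2, 6}, which locks those values in; drop them from position 4, position 5, position 6, position 7, position 8.
position 5 has just one choice, so position 5 = 1. So position 6, position 8 can't be 1.
position 6 has just one choice, so position 6 = 8.
position 2 and position 7 between them cover only {5, 10} — a naked pair. Remove those values from position 4, position 8.
So position 8 = 7.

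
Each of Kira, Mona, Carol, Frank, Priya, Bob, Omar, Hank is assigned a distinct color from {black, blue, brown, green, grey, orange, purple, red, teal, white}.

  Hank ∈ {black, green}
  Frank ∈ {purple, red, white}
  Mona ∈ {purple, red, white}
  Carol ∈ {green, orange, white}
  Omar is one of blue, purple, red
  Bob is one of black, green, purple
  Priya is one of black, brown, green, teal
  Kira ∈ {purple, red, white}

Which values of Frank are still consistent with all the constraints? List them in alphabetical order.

purple, red, white

Kira, Mona, Frank between them cover only {purple, red, white} — a naked triple. Remove those values from Carol, Bob, Omar.
Omar has just one choice, so Omar = blue.
The 2 variables Bob and Hank are confined to {black, green}, which locks those values in; drop them from Carol, Priya.
Carol must be orange (only option left).
No further eliminations apply; Frank can still be any of purple, red, white.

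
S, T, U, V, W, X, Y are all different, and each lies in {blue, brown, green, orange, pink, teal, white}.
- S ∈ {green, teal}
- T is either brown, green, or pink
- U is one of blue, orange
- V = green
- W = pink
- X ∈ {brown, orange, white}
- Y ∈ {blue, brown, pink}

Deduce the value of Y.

blue

V must be green (only option left). Eliminate green elsewhere: S, T.
W must be pink (only option left). Eliminate pink elsewhere: T, Y.
S has just one choice, so S = teal.
T's domain is down to {brown}, so T = brown. Eliminate brown elsewhere: X, Y.
So Y = blue.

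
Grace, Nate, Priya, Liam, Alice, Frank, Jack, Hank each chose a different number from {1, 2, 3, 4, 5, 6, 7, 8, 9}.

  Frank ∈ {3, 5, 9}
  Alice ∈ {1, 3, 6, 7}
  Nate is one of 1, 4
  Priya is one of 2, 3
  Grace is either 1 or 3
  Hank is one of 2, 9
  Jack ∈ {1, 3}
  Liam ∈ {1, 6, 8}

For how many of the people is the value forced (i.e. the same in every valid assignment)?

Grace and Jack share exactly the 2 values {1, 3}; by pigeonhole those values go to them, so strike 1, 3 from Nate, Priya, Liam, Alice, Frank.
Nate's domain is down to {4}, so Nate = 4.
That leaves Priya = 2. So Hank can't be 2.
Hank has just one choice, so Hank = 9. Remove 9 from Frank.
That leaves Frank = 5.
Determined: Nate=4, Priya=2, Frank=5, Hank=9. The other people each still have more than one consistent value. That makes 4.

4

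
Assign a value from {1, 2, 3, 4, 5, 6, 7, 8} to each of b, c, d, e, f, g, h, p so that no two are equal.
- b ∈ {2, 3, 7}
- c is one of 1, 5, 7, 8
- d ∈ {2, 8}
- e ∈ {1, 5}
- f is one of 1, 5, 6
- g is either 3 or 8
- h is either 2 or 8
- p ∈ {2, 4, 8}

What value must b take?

The 8 variables draw from only 8 values {1, 2, 3, 4, 5, 6, 7, 8}, so each is used; only p can be 4, hence p = 4.
The 7 still-open variables together cover exactly {1, 2, 3, 5, 6, 7, 8} — 7 values for 7 variables — and 6 appears only in f's list, so f = 6.
The 2 variables d and h are confined to {2, 8}, which locks those values in; drop them from b, c, g.
That leaves g = 3. Eliminate 3 elsewhere: b.
So b = 7.

7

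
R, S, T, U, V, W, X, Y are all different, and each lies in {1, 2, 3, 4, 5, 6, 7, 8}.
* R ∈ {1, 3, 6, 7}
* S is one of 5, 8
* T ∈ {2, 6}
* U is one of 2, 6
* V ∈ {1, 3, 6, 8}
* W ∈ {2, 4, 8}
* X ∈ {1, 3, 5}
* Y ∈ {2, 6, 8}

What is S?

Among the 8 variables, 4 fits only W (and all 8 values in {1, 2, 3, 4, 5, 6, 7, 8} must be used), so W = 4.
The 7 still-open variables together cover exactly {1, 2, 3, 5, 6, 7, 8} — 7 values for 7 variables — and 7 appears only in R's list, so R = 7.
T and U share exactly the 2 values {2, 6}; by pigeonhole those values go to them, so strike 2, 6 from V, Y.
Y has just one choice, so Y = 8. Remove 8 from S, V.
So S = 5.

5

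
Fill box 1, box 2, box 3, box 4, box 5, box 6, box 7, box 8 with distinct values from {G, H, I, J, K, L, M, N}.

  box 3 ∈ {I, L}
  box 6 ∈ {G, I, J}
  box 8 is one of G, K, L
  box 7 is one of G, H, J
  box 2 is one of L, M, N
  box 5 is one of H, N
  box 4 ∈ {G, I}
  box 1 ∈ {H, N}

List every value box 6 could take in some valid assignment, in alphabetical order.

Among the 8 variables, K fits only box 8 (and all 8 values in {G, H, I, J, K, L, M, N} must be used), so box 8 = K.
The 7 still-open variables draw from only 7 values {G, H, I, J, L, M, N}, so each is used; only box 2 can be M, hence box 2 = M.
The 6 still-open variables draw from only 6 values {G, H, I, J, L, N}, so each is used; only box 3 can be L, hence box 3 = L.
box 1 and box 5 between them cover only {H, N} — a naked pair. Remove those values from box 7.
No further eliminations apply; box 6 can still be any of G, I, J.

G, I, J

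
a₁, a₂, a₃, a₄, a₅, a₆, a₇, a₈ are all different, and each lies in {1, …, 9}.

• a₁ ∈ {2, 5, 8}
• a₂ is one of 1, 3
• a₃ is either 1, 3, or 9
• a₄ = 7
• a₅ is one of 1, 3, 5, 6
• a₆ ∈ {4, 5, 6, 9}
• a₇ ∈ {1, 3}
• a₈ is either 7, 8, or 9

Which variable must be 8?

a₈

a₄ must be 7 (only option left). So a₈ can't be 7.
a₂ and a₇ share exactly the 2 values {1, 3}; by pigeonhole those values go to them, so strike 1, 3 from a₃, a₅.
a₃'s domain is down to {9}, so a₃ = 9. Remove 9 from a₆, a₈.
So 8 goes to a₈.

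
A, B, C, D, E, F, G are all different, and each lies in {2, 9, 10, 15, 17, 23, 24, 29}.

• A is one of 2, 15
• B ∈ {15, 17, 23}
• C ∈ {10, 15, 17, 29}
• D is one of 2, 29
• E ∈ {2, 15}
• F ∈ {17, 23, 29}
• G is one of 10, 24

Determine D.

The 7 variables draw from only 7 values {2, 10, 15, 17, 23, 24, 29}, so each is used; only G can be 24, hence G = 24.
The 6 still-open variables together cover exactly {2, 10, 15, 17, 23, 29} — 6 values for 6 variables — and 10 appears only in C's list, so C = 10.
The 2 variables A and E are confined to {2, 15}, which locks those values in; drop them from B, D.
So D = 29.

29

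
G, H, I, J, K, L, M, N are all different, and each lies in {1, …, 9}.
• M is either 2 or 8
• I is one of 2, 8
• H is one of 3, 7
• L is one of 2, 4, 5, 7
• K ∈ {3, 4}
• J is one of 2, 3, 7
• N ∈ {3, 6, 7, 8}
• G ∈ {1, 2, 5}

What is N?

Among the 8 variables, 1 fits only G (and all 8 values in {1, 2, 3, 4, 5, 6, 7, 8} must be used), so G = 1.
The 7 still-open variables draw from only 7 values {2, 3, 4, 5, 6, 7, 8}, so each is used; only L can be 5, hence L = 5.
The 6 still-open variables together cover exactly {2, 3, 4, 6, 7, 8} — 6 values for 6 variables — and 4 appears only in K's list, so K = 4.
The 5 still-open variables together cover exactly {2, 3, 6, 7, 8} — 5 values for 5 variables — and 6 appears only in N's list, so N = 6.

6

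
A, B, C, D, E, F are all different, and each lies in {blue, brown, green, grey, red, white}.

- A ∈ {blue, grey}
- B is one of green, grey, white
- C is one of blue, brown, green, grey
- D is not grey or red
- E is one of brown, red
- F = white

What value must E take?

F's domain is down to {white}, so F = white. So B, D can't be white.
The 5 still-open variables together cover exactly {blue, brown, green, grey, red} — 5 values for 5 variables — and red appears only in E's list, so E = red.

red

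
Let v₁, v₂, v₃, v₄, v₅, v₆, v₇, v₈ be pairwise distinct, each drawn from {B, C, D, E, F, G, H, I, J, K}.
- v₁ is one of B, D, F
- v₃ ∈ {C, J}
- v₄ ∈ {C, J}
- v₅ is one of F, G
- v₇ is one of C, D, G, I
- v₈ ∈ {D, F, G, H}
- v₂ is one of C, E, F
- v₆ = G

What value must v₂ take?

E

v₆ must be G (only option left). Eliminate G elsewhere: v₅, v₇, v₈.
That leaves v₅ = F. So v₁, v₂, v₈ can't be F.
The 2 variables v₃ and v₄ are confined to {C, J}, which locks those values in; drop them from v₂, v₇.
So v₂ = E.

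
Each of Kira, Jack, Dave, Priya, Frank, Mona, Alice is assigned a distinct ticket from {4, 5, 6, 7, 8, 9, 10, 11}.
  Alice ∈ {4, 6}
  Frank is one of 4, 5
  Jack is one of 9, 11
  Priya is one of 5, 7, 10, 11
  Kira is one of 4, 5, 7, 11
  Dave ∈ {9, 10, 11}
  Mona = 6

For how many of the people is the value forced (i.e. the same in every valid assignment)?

3

Mona's domain is down to {6}, so Mona = 6. Strike 6 from Alice.
Alice must be 4 (only option left). Strike 4 from Kira, Frank.
That leaves Frank = 5. Remove 5 from Kira, Priya.
Determined: Frank=5, Mona=6, Alice=4. The other people each still have more than one consistent value. That makes 3.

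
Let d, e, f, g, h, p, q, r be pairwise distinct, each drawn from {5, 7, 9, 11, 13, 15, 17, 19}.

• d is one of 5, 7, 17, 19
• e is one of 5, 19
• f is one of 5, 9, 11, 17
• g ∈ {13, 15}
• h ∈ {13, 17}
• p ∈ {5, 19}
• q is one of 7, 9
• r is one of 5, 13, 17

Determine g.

The 8 variables together cover exactly {5, 7, 9, 11, 13, 15, 17, 19} — 8 values for 8 variables — and 11 appears only in f's list, so f = 11.
The 7 still-open variables draw from only 7 values {5, 7, 9, 13, 15, 17, 19}, so each is used; only q can be 9, hence q = 9.
Among the 6 still-open variables, 7 fits only d (and all 6 values in {5, 7, 13, 15, 17, 19} must be used), so d = 7.
The 5 still-open variables draw from only 5 values {5, 13, 15, 17, 19}, so each is used; only g can be 15, hence g = 15.

15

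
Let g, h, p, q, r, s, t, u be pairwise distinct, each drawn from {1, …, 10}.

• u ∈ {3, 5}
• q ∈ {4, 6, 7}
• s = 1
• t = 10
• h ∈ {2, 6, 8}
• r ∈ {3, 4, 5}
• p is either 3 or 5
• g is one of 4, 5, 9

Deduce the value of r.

4

s must be 1 (only option left).
t must be 10 (only option left).
p and u between them cover only {3, 5} — a naked pair. Remove those values from g, r.
So r = 4.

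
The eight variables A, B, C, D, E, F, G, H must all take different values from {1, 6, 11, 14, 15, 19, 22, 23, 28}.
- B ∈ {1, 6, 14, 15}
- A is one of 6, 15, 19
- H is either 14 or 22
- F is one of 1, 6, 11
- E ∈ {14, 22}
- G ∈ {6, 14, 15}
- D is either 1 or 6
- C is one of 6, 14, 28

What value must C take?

Among the 8 variables, 11 fits only F (and all 8 values in {1, 6, 11, 14, 15, 19, 22, 28} must be used), so F = 11.
The 7 still-open variables together cover exactly {1, 6, 14, 15, 19, 22, 28} — 7 values for 7 variables — and 19 appears only in A's list, so A = 19.
The 6 still-open variables together cover exactly {1, 6, 14, 15, 22, 28} — 6 values for 6 variables — and 28 appears only in C's list, so C = 28.

28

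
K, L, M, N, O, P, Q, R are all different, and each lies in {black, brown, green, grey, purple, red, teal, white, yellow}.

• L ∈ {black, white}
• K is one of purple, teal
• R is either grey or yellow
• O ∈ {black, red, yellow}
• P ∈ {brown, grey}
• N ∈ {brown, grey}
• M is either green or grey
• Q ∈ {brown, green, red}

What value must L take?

white

N and P between them cover only {brown, grey} — a naked pair. Remove those values from M, Q, R.
M has just one choice, so M = green. Strike green from Q.
Q must be red (only option left). Strike red from O.
R has just one choice, so R = yellow. Eliminate yellow elsewhere: O.
That leaves O = black. So L can't be black.
So L = white.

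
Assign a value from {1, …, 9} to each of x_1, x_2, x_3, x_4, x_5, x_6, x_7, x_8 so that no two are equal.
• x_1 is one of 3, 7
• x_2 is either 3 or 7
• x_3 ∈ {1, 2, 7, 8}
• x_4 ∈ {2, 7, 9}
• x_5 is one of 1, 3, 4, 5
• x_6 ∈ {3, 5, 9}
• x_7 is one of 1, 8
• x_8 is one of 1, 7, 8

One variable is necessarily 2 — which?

The 8 variables draw from only 8 values {1, 2, 3, 4, 5, 7, 8, 9}, so each is used; only x_5 can be 4, hence x_5 = 4.
The 7 still-open variables together cover exactly {1, 2, 3, 5, 7, 8, 9} — 7 values for 7 variables — and 5 appears only in x_6's list, so x_6 = 5.
Among the 6 still-open variables, 9 fits only x_4 (and all 6 values in {1, 2, 3, 7, 8, 9} must be used), so x_4 = 9.
The 5 still-open variables together cover exactly {1, 2, 3, 7, 8} — 5 values for 5 variables — and 2 appears only in x_3's list, so x_3 = 2.

x_3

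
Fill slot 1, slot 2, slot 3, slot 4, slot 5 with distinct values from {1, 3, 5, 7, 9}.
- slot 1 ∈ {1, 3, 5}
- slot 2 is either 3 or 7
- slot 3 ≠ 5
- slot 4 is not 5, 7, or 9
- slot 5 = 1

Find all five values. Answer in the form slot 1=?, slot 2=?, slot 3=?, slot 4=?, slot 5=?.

slot 1=5, slot 2=7, slot 3=9, slot 4=3, slot 5=1

slot 5 must be 1 (only option left). So slot 1, slot 3, slot 4 can't be 1.
slot 4's domain is down to {3}, so slot 4 = 3. So slot 1, slot 2, slot 3 can't be 3.
slot 1 must be 5 (only option left).
slot 2 must be 7 (only option left). Eliminate 7 elsewhere: slot 3.
slot 3 must be 9 (only option left).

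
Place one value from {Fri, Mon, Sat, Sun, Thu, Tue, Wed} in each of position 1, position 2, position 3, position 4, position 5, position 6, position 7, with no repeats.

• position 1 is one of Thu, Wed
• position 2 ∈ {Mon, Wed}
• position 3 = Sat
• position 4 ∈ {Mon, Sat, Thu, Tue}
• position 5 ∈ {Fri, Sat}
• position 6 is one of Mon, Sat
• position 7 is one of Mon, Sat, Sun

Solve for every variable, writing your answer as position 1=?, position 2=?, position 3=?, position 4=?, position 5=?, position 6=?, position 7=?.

position 3's domain is down to {Sat}, so position 3 = Sat. Remove Sat from position 4, position 5, position 6, position 7.
position 5 has just one choice, so position 5 = Fri.
position 6 must be Mon (only option left). Eliminate Mon elsewhere: position 2, position 4, position 7.
position 7 has just one choice, so position 7 = Sun.
That leaves position 2 = Wed. Strike Wed from position 1.
position 1 must be Thu (only option left). Strike Thu from position 4.
That leaves position 4 = Tue.

position 1=Thu, position 2=Wed, position 3=Sat, position 4=Tue, position 5=Fri, position 6=Mon, position 7=Sun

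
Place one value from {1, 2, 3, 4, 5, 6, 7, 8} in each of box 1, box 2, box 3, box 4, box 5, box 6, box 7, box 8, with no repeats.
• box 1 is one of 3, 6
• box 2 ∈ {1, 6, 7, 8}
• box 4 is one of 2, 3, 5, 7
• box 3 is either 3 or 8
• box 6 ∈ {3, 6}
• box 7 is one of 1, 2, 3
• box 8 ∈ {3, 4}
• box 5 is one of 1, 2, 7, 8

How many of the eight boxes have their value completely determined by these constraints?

3

Among the 8 variables, 4 fits only box 8 (and all 8 values in {1, 2, 3, 4, 5, 6, 7, 8} must be used), so box 8 = 4.
Among the 7 still-open variables, 5 fits only box 4 (and all 7 values in {1, 2, 3, 5, 6, 7, 8} must be used), so box 4 = 5.
box 1 and box 6 share exactly the 2 values {3, 6}; by pigeonhole those values go to them, so strike 3, 6 from box 2, box 3, box 7.
box 3 has just one choice, so box 3 = 8. Remove 8 from box 2, box 5.
Determined: box 3=8, box 4=5, box 8=4. The other boxes each still have more than one consistent value. That makes 3.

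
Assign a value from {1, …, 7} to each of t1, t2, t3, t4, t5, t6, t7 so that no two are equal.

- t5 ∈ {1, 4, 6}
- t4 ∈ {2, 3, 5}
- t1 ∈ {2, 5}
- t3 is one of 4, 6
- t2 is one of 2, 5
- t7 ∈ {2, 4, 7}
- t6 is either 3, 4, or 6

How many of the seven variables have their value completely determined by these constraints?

Among the 7 variables, 1 fits only t5 (and all 7 values in {1, 2, 3, 4, 5, 6, 7} must be used), so t5 = 1.
The 6 still-open variables draw from only 6 values {2, 3, 4, 5, 6, 7}, so each is used; only t7 can be 7, hence t7 = 7.
t1 and t2 between them cover only {2, 5} — a naked pair. Remove those values from t4.
t4 must be 3 (only option left). So t6 can't be 3.
Determined: t4=3, t5=1, t7=7. The other variables each still have more than one consistent value. That makes 3.

3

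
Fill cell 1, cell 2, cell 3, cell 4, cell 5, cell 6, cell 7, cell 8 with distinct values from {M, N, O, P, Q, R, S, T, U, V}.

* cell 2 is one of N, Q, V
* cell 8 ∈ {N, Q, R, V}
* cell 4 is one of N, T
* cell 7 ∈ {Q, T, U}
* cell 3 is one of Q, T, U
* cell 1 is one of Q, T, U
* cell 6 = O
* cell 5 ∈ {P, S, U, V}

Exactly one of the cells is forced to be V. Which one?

cell 6 must be O (only option left).
The 3 variables cell 1, cell 3, cell 7 are confined to {Q, T, U}, which locks those values in; drop them from cell 2, cell 4, cell 5, cell 8.
That leaves cell 4 = N. Strike N from cell 2, cell 8.
So V goes to cell 2.

cell 2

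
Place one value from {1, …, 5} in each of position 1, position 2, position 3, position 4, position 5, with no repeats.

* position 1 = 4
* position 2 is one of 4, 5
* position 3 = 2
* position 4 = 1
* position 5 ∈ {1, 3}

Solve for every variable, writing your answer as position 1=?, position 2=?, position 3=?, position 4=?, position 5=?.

position 1=4, position 2=5, position 3=2, position 4=1, position 5=3

position 1 must be 4 (only option left). Strike 4 from position 2.
position 2's domain is down to {5}, so position 2 = 5.
That leaves position 3 = 2.
position 4's domain is down to {1}, so position 4 = 1. Remove 1 from position 5.
That leaves position 5 = 3.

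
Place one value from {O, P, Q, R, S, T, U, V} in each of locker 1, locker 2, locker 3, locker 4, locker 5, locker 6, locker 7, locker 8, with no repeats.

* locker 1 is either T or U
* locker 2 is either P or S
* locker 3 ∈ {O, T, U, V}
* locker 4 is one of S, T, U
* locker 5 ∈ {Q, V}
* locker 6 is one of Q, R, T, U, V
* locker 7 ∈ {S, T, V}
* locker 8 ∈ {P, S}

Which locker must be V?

locker 7

Among the 8 variables, O fits only locker 3 (and all 8 values in {O, P, Q, R, S, T, U, V} must be used), so locker 3 = O.
Among the 7 still-open variables, R fits only locker 6 (and all 7 values in {P, Q, R, S, T, U, V} must be used), so locker 6 = R.
The 6 still-open variables together cover exactly {P, Q, S, T, U, V} — 6 values for 6 variables — and Q appears only in locker 5's list, so locker 5 = Q.
The 5 still-open variables together cover exactly {P, S, T, U, V} — 5 values for 5 variables — and V appears only in locker 7's list, so locker 7 = V.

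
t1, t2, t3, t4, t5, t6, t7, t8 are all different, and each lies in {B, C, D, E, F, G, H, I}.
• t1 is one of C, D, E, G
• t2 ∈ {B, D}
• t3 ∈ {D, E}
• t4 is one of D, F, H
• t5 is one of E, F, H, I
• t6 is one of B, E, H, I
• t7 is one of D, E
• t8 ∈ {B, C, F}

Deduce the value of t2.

B

The 8 variables together cover exactly {B, C, D, E, F, G, H, I} — 8 values for 8 variables — and G appears only in t1's list, so t1 = G.
Among the 7 still-open variables, C fits only t8 (and all 7 values in {B, C, D, E, F, H, I} must be used), so t8 = C.
t3 and t7 between them cover only {D, E} — a naked pair. Remove those values from t2, t4, t5, t6.
So t2 = B.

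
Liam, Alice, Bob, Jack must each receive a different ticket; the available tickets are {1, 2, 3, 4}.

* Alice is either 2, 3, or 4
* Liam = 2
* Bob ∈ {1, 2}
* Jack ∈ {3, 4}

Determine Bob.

1

Liam has just one choice, so Liam = 2. Remove 2 from Alice, Bob.
So Bob = 1.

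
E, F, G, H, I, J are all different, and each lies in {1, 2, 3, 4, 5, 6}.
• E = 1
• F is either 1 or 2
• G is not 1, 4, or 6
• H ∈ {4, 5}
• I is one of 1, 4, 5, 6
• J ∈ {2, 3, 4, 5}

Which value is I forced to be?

E has just one choice, so E = 1. So F, I can't be 1.
F must be 2 (only option left). Strike 2 from G, J.
The 4 still-open variables draw from only 4 values {3, 4, 5, 6}, so each is used; only I can be 6, hence I = 6.

6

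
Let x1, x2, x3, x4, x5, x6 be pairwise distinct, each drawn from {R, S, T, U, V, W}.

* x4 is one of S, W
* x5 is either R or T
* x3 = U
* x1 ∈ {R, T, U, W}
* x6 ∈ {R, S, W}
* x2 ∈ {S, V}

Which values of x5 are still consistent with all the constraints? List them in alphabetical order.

R, T

x3 must be U (only option left). Strike U from x1.
The 5 still-open variables draw from only 5 values {R, S, T, V, W}, so each is used; only x2 can be V, hence x2 = V.
No further eliminations apply; x5 can still be any of R, T.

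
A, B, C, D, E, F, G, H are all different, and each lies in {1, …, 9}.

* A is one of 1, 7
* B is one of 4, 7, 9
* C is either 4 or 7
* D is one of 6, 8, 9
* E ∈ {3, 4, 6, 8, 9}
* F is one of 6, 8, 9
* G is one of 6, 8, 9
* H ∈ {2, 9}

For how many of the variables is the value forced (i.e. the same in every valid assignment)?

The 8 variables draw from only 8 values {1, 2, 3, 4, 6, 7, 8, 9}, so each is used; only A can be 1, hence A = 1.
Among the 7 still-open variables, 2 fits only H (and all 7 values in {2, 3, 4, 6, 7, 8, 9} must be used), so H = 2.
Among the 6 still-open variables, 3 fits only E (and all 6 values in {3, 4, 6, 7, 8, 9} must be used), so E = 3.
D, F, G between them cover only {6, 8, 9} — a naked triple. Remove those values from B.
Determined: A=1, E=3, H=2. The other variables each still have more than one consistent value. That makes 3.

3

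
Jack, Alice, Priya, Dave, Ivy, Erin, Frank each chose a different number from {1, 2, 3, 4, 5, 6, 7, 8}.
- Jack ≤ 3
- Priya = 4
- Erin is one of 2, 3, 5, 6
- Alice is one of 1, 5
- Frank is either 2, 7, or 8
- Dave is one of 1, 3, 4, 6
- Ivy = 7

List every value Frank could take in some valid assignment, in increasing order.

Priya must be 4 (only option left). Remove 4 from Dave.
Ivy must be 7 (only option left). Strike 7 from Frank.
No further eliminations apply; Frank can still be any of 2, 8.

2, 8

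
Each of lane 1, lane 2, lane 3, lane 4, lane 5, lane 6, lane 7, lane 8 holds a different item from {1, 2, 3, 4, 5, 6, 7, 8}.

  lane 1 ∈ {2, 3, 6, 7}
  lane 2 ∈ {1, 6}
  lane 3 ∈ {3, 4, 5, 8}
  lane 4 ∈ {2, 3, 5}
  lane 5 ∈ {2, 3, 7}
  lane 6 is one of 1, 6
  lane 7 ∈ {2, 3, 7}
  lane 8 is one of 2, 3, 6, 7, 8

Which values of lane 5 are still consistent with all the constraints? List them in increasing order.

2, 3, 7

The 8 variables draw from only 8 values {1, 2, 3, 4, 5, 6, 7, 8}, so each is used; only lane 3 can be 4, hence lane 3 = 4.
Among the 7 still-open variables, 5 fits only lane 4 (and all 7 values in {1, 2, 3, 5, 6, 7, 8} must be used), so lane 4 = 5.
The 6 still-open variables draw from only 6 values {1, 2, 3, 6, 7, 8}, so each is used; only lane 8 can be 8, hence lane 8 = 8.
lane 2 and lane 6 between them cover only {1, 6} — a naked pair. Remove those values from lane 1.
No further eliminations apply; lane 5 can still be any of 2, 3, 7.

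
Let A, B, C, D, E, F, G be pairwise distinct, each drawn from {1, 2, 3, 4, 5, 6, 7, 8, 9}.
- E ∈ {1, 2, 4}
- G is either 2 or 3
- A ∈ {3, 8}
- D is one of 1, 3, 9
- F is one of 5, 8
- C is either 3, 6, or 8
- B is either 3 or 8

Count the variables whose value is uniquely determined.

A and B share exactly the 2 values {3, 8}; by pigeonhole those values go to them, so strike 3, 8 from C, D, F, G.
C must be 6 (only option left).
F has just one choice, so F = 5.
That leaves G = 2. So E can't be 2.
Determined: C=6, F=5, G=2. The other variables each still have more than one consistent value. That makes 3.

3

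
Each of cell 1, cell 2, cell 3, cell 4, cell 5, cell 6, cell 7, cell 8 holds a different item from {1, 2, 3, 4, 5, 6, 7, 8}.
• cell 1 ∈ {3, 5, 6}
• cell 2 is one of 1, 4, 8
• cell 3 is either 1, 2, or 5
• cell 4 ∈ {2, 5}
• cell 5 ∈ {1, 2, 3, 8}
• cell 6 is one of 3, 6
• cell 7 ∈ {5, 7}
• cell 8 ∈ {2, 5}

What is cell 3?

1

The 8 variables draw from only 8 values {1, 2, 3, 4, 5, 6, 7, 8}, so each is used; only cell 2 can be 4, hence cell 2 = 4.
The 7 still-open variables together cover exactly {1, 2, 3, 5, 6, 7, 8} — 7 values for 7 variables — and 7 appears only in cell 7's list, so cell 7 = 7.
The 6 still-open variables draw from only 6 values {1, 2, 3, 5, 6, 8}, so each is used; only cell 5 can be 8, hence cell 5 = 8.
The 5 still-open variables draw from only 5 values {1, 2, 3, 5, 6}, so each is used; only cell 3 can be 1, hence cell 3 = 1.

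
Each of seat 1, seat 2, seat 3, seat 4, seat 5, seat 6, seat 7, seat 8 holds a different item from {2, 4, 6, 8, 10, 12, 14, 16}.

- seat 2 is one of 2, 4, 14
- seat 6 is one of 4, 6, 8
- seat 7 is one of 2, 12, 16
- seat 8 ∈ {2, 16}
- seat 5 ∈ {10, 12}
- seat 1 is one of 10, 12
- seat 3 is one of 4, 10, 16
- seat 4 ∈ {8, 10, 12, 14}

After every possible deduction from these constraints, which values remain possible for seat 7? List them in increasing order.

2, 16

The 8 variables together cover exactly {2, 4, 6, 8, 10, 12, 14, 16} — 8 values for 8 variables — and 6 appears only in seat 6's list, so seat 6 = 6.
Among the 7 still-open variables, 8 fits only seat 4 (and all 7 values in {2, 4, 8, 10, 12, 14, 16} must be used), so seat 4 = 8.
Among the 6 still-open variables, 14 fits only seat 2 (and all 6 values in {2, 4, 10, 12, 14, 16} must be used), so seat 2 = 14.
The 5 still-open variables together cover exactly {2, 4, 10, 12, 16} — 5 values for 5 variables — and 4 appears only in seat 3's list, so seat 3 = 4.
seat 1 and seat 5 between them cover only {10, 12} — a naked pair. Remove those values from seat 7.
No further eliminations apply; seat 7 can still be any of 2, 16.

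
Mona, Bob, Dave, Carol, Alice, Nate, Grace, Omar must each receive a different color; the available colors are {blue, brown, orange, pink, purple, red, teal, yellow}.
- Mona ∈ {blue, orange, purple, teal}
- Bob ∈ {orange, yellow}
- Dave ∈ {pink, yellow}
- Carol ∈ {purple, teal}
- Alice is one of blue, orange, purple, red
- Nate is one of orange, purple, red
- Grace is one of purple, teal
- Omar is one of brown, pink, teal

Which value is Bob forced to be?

The 8 variables together cover exactly {blue, brown, orange, pink, purple, red, teal, yellow} — 8 values for 8 variables — and brown appears only in Omar's list, so Omar = brown.
The 7 still-open variables draw from only 7 values {blue, orange, pink, purple, red, teal, yellow}, so each is used; only Dave can be pink, hence Dave = pink.
The 6 still-open variables together cover exactly {blue, orange, purple, red, teal, yellow} — 6 values for 6 variables — and yellow appears only in Bob's list, so Bob = yellow.

yellow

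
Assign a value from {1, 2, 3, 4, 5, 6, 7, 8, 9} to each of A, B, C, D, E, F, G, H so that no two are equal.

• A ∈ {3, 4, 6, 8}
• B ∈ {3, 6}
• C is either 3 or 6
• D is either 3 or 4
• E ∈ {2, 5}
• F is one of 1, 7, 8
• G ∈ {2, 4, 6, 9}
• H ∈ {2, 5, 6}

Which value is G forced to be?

The 2 variables B and C are confined to {3, 6}, which locks those values in; drop them from A, D, G, H.
D's domain is down to {4}, so D = 4. Remove 4 from A, G.
A must be 8 (only option left). Strike 8 from F.
The 2 variables E and H are confined to {2, 5}, which locks those values in; drop them from G.
So G = 9.

9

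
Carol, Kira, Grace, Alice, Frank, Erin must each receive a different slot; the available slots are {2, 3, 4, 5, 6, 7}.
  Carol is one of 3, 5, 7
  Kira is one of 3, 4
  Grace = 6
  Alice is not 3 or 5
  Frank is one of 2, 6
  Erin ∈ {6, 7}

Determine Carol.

Grace's domain is down to {6}, so Grace = 6. Strike 6 from Alice, Frank, Erin.
Frank's domain is down to {2}, so Frank = 2. Eliminate 2 elsewhere: Alice.
Erin has just one choice, so Erin = 7. Strike 7 from Carol, Alice.
Alice must be 4 (only option left). Remove 4 from Kira.
Kira must be 3 (only option left). Eliminate 3 elsewhere: Carol.
So Carol = 5.

5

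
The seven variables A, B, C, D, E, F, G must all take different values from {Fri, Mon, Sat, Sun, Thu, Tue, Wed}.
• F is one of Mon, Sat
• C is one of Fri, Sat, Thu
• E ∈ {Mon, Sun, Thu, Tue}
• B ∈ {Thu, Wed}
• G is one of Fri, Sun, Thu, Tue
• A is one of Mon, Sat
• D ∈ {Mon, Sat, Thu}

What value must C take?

The 7 variables together cover exactly {Fri, Mon, Sat, Sun, Thu, Tue, Wed} — 7 values for 7 variables — and Wed appears only in B's list, so B = Wed.
A and F between them cover only {Mon, Sat} — a naked pair. Remove those values from C, D, E.
D must be Thu (only option left). Remove Thu from C, E, G.
So C = Fri.

Fri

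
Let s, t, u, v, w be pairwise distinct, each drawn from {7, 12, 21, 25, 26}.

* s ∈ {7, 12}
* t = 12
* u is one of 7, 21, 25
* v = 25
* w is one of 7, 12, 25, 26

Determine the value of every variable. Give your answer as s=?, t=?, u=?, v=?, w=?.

s=7, t=12, u=21, v=25, w=26

t's domain is down to {12}, so t = 12. Eliminate 12 elsewhere: s, w.
v's domain is down to {25}, so v = 25. So u, w can't be 25.
s must be 7 (only option left). Strike 7 from u, w.
That leaves u = 21.
w's domain is down to {26}, so w = 26.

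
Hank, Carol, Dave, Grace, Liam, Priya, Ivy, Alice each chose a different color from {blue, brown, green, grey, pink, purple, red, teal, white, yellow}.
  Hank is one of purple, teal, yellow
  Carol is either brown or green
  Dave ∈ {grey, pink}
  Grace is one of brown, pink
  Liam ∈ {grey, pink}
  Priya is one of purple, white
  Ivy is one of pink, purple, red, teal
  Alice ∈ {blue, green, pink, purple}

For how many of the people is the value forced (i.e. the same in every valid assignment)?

Dave and Liam share exactly the 2 values {grey, pink}; by pigeonhole those values go to them, so strike grey, pink from Grace, Ivy, Alice.
Grace must be brown (only option left). Remove brown from Carol.
Carol must be green (only option left). Eliminate green elsewhere: Alice.
Determined: Carol=green, Grace=brown. The other people each still have more than one consistent value. That makes 2.

2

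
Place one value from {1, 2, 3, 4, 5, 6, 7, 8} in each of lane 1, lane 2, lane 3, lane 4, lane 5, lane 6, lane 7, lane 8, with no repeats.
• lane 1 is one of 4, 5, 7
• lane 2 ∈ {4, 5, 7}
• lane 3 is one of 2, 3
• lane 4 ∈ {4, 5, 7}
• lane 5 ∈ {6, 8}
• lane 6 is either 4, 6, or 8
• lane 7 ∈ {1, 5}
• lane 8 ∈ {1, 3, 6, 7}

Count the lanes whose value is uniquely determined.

Among the 8 variables, 2 fits only lane 3 (and all 8 values in {1, 2, 3, 4, 5, 6, 7, 8} must be used), so lane 3 = 2.
The 7 still-open variables together cover exactly {1, 3, 4, 5, 6, 7, 8} — 7 values for 7 variables — and 3 appears only in lane 8's list, so lane 8 = 3.
Among the 6 still-open variables, 1 fits only lane 7 (and all 6 values in {1, 4, 5, 6, 7, 8} must be used), so lane 7 = 1.
lane 1, lane 2, lane 4 between them cover only {4, 5, 7} — a naked triple. Remove those values from lane 6.
Determined: lane 3=2, lane 7=1, lane 8=3. The other lanes each still have more than one consistent value. That makes 3.

3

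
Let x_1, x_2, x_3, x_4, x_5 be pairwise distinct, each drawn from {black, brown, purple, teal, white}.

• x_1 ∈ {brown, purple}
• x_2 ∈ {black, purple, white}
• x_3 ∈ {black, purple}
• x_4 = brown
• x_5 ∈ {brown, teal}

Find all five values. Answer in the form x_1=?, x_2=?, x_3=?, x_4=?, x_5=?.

x_1=purple, x_2=white, x_3=black, x_4=brown, x_5=teal

x_4's domain is down to {brown}, so x_4 = brown. So x_1, x_5 can't be brown.
x_5 must be teal (only option left).
x_1's domain is down to {purple}, so x_1 = purple. Strike purple from x_2, x_3.
x_3's domain is down to {black}, so x_3 = black. So x_2 can't be black.
x_2 must be white (only option left).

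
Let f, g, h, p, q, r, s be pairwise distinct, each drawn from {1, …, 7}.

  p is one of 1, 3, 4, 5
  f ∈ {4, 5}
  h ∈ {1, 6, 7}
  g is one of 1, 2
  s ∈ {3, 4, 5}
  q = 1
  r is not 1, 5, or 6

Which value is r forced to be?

7

q's domain is down to {1}, so q = 1. Eliminate 1 elsewhere: g, h, p.
That leaves g = 2. So r can't be 2.
The 5 still-open variables together cover exactly {3, 4, 5, 6, 7} — 5 values for 5 variables — and 6 appears only in h's list, so h = 6.
The 4 still-open variables together cover exactly {3, 4, 5, 7} — 4 values for 4 variables — and 7 appears only in r's list, so r = 7.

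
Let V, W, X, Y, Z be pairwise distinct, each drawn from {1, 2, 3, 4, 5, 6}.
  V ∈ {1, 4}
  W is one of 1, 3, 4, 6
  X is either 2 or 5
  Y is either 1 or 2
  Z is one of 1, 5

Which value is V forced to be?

X, Y, Z between them cover only {1, 2, 5} — a naked triple. Remove those values from V, W.
So V = 4.

4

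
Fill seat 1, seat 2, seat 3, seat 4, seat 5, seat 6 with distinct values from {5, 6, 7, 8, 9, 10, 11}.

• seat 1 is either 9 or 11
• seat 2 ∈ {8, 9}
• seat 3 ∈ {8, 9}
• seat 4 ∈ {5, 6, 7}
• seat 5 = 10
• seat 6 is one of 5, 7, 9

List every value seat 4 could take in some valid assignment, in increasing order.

seat 5's domain is down to {10}, so seat 5 = 10.
seat 2 and seat 3 between them cover only {8, 9} — a naked pair. Remove those values from seat 1, seat 6.
seat 1 has just one choice, so seat 1 = 11.
No further eliminations apply; seat 4 can still be any of 5, 6, 7.

5, 6, 7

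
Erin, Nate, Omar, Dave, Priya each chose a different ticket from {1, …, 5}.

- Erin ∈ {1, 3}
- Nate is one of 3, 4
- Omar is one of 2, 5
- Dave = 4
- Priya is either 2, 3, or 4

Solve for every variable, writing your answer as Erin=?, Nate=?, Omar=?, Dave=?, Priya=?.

Dave has just one choice, so Dave = 4. Strike 4 from Nate, Priya.
Nate's domain is down to {3}, so Nate = 3. Strike 3 from Erin, Priya.
Priya's domain is down to {2}, so Priya = 2. Eliminate 2 elsewhere: Omar.
Erin must be 1 (only option left).
Omar's domain is down to {5}, so Omar = 5.

Erin=1, Nate=3, Omar=5, Dave=4, Priya=2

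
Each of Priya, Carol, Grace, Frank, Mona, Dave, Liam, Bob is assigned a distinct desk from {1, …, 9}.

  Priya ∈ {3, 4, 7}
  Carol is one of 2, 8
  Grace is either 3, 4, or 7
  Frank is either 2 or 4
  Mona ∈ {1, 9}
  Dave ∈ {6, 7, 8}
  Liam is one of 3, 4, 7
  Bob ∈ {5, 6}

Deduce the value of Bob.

Priya, Grace, Liam share exactly the 3 values {3, 4, 7}; by pigeonhole those values go to them, so strike 3, 4, 7 from Frank, Dave.
Frank's domain is down to {2}, so Frank = 2. Eliminate 2 elsewhere: Carol.
That leaves Carol = 8. Strike 8 from Dave.
Dave's domain is down to {6}, so Dave = 6. Strike 6 from Bob.
So Bob = 5.

5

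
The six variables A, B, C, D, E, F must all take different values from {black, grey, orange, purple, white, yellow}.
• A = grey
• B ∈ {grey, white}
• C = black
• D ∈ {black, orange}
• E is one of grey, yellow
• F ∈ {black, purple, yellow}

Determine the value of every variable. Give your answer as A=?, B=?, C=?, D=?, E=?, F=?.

A=grey, B=white, C=black, D=orange, E=yellow, F=purple

A has just one choice, so A = grey. Remove grey from B, E.
B has just one choice, so B = white.
C has just one choice, so C = black. Strike black from D, F.
D's domain is down to {orange}, so D = orange.
That leaves E = yellow. Strike yellow from F.
F has just one choice, so F = purple.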